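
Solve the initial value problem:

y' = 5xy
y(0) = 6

General solution: y = Ce^(5x²/2)
Applying IC y(0) = 6:
Particular solution: y = 6e^(5x²/2)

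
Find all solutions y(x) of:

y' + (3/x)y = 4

Using integrating factor method:

General solution: y = x + Cx^(-3)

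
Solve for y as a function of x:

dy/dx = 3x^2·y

Separating variables and integrating:
ln|y| = x^3 + C

General solution: y = Ce^(x^3)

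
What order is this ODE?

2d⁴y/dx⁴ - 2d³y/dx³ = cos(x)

The order is 4 (highest derivative is of order 4).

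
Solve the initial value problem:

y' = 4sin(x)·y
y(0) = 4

General solution: y = Ce^(-4cos(x))
Applying IC y(0) = 4:
Particular solution: y = 4e^(4(1-cos(x)))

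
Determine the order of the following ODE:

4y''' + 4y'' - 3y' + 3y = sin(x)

The order is 3 (highest derivative is of order 3).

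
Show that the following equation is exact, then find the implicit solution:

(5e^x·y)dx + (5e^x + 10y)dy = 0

Verify exactness: ∂M/∂y = ∂N/∂x ✓
Find F(x,y) such that ∂F/∂x = M, ∂F/∂y = N
Solution: 5e^x·y + 5y² = C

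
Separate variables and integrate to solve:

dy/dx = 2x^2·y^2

Separating variables and integrating:
-1/y = 2x^3/3 + C

General solution: y^-1 = (-2/3)x^3 + C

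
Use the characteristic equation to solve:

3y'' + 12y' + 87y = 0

Characteristic equation: 3r² + 12r + 87 = 0
Divide by 3: r² + 4r + 29 = 0
Roots: r = -2 ± 5i (complex conjugates)
General solution: y = e^(-2x)(C₁cos(5x) + C₂sin(5x))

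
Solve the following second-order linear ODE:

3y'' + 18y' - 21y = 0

Characteristic equation: 3r² + 18r - 21 = 0
Divide by 3: r² + 6r - 7 = 0
Roots: r = 1, -7 (distinct real)
General solution: y = C₁e^x + C₂e^(-7x)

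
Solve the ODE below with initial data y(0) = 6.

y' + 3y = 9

General solution: y = 3 + Ce^(-3x)
Applying y(0) = 6: C = 6 - 3 = 3
Particular solution: y = 3 + 3e^(-3x)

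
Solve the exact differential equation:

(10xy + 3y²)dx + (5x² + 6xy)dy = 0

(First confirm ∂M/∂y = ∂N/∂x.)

Verify exactness: ∂M/∂y = ∂N/∂x ✓
Find F(x,y) such that ∂F/∂x = M, ∂F/∂y = N
Solution: 5x²y + 3xy² = C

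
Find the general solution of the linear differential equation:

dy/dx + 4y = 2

Using integrating factor method:

General solution: y = 1/2 + Ce^(-4x)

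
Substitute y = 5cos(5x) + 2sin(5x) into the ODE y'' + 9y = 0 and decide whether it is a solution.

Verification:
y'' = -125cos(5x) - 50sin(5x)
y'' + 9y ≠ 0 (frequency mismatch: got 25 instead of 9)

No, it is not a solution.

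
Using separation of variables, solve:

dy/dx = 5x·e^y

Separating variables and integrating:
-e^(-y) = 5x²/2 + C

General solution: y = -ln(C - 5x²/2)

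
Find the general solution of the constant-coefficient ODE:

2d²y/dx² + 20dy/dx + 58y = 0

Characteristic equation: 2r² + 20r + 58 = 0
Divide by 2: r² + 10r + 29 = 0
Roots: r = -5 ± 2i (complex conjugates)
General solution: y = e^(-5x)(C₁cos(2x) + C₂sin(2x))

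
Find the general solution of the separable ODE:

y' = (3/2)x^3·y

Separating variables and integrating:
ln|y| = 3x^4/8 + C

General solution: y = Ce^(3x^4/8)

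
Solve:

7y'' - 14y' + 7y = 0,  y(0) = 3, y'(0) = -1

General solution: y = (C₁ + C₂x)e^x
Repeated root r = 1
Applying ICs: C₁ = 3, C₂ = -4
Particular solution: y = (3 - 4x)e^x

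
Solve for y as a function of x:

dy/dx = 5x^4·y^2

Separating variables and integrating:
-1/y = x^5 + C

General solution: y^-1 = -x^5 + C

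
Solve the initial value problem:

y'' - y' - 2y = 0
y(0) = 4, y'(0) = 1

General solution: y = C₁e^(2x) + C₂e^(-x)
Applying ICs: C₁ = 5/3, C₂ = 7/3
Particular solution: y = (5/3)e^(2x) + (7/3)e^(-x)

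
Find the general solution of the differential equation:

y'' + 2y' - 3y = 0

Characteristic equation: r² + 2r - 3 = 0
Roots: r = 1, -3 (distinct real)
General solution: y = C₁e^x + C₂e^(-3x)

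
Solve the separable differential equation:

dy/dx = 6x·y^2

Separating variables and integrating:
-1/y = 3x^2 + C

General solution: y^-1 = -3x^2 + C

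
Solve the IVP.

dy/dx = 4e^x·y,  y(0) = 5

General solution: y = Ce^(4e^x)
Applying IC y(0) = 5:
Particular solution: y = 5e^(4(e^x - 1))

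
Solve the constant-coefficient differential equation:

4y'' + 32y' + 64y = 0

Characteristic equation: 4r² + 32r + 64 = 0
Divide by 4: r² + 8r + 16 = 0
Factored: (r + 4)² = 0
Repeated root: r = -4
General solution: y = (C₁ + C₂x)e^(-4x)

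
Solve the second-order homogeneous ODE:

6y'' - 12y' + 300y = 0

Characteristic equation: 6r² - 12r + 300 = 0
Divide by 6: r² - 2r + 50 = 0
Roots: r = 1 ± 7i (complex conjugates)
General solution: y = e^x(C₁cos(7x) + C₂sin(7x))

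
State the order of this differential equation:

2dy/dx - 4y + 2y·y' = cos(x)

The order is 1 (highest derivative is of order 1).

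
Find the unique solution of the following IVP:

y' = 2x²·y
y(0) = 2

General solution: y = Ce^(2x³/3)
Applying IC y(0) = 2:
Particular solution: y = 2e^(2x³/3)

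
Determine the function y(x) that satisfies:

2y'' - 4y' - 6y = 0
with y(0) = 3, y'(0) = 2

General solution: y = C₁e^(3x) + C₂e^(-x)
Applying ICs: C₁ = 5/4, C₂ = 7/4
Particular solution: y = (5/4)e^(3x) + (7/4)e^(-x)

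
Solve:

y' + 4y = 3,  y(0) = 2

General solution: y = 3/4 + Ce^(-4x)
Applying y(0) = 2: C = 2 - 3/4 = 5/4
Particular solution: y = 3/4 + (5/4)e^(-4x)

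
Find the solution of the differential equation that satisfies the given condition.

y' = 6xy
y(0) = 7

General solution: y = Ce^(3x²)
Applying IC y(0) = 7:
Particular solution: y = 7e^(3x²)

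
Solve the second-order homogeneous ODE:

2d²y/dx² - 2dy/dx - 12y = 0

Characteristic equation: 2r² - 2r - 12 = 0
Divide by 2: r² - r - 6 = 0
Roots: r = 3, -2 (distinct real)
General solution: y = C₁e^(3x) + C₂e^(-2x)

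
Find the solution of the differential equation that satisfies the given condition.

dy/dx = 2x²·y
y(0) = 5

General solution: y = Ce^(2x³/3)
Applying IC y(0) = 5:
Particular solution: y = 5e^(2x³/3)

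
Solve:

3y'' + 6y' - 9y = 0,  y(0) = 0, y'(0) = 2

General solution: y = C₁e^x + C₂e^(-3x)
Applying ICs: C₁ = 1/2, C₂ = -1/2
Particular solution: y = (1/2)e^x - (1/2)e^(-3x)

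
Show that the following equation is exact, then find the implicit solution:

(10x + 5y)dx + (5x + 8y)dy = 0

Verify exactness: ∂M/∂y = ∂N/∂x ✓
Find F(x,y) such that ∂F/∂x = M, ∂F/∂y = N
Solution: 5x² + 5xy + 4y² = C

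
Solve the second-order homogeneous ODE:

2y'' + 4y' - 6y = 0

Characteristic equation: 2r² + 4r - 6 = 0
Divide by 2: r² + 2r - 3 = 0
Roots: r = 1, -3 (distinct real)
General solution: y = C₁e^x + C₂e^(-3x)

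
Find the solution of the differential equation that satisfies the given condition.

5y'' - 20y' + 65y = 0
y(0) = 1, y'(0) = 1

General solution: y = e^(2x)(C₁cos(3x) + C₂sin(3x))
Complex roots r = 2 ± 3i
Applying ICs: C₁ = 1, C₂ = -1/3
Particular solution: y = e^(2x)(cos(3x) - (1/3)sin(3x))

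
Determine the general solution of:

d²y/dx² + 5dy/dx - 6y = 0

Characteristic equation: r² + 5r - 6 = 0
Roots: r = 1, -6 (distinct real)
General solution: y = C₁e^x + C₂e^(-6x)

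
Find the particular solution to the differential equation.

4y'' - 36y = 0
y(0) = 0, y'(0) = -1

General solution: y = C₁e^(3x) + C₂e^(-3x)
Applying ICs: C₁ = -1/6, C₂ = 1/6
Particular solution: y = -(1/6)e^(3x) + (1/6)e^(-3x)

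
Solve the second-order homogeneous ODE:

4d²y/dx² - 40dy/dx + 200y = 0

Characteristic equation: 4r² - 40r + 200 = 0
Divide by 4: r² - 10r + 50 = 0
Roots: r = 5 ± 5i (complex conjugates)
General solution: y = e^(5x)(C₁cos(5x) + C₂sin(5x))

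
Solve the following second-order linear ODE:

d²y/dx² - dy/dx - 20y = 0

Characteristic equation: r² - r - 20 = 0
Roots: r = 5, -4 (distinct real)
General solution: y = C₁e^(5x) + C₂e^(-4x)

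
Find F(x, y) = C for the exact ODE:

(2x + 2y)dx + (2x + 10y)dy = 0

Verify exactness: ∂M/∂y = ∂N/∂x ✓
Find F(x,y) such that ∂F/∂x = M, ∂F/∂y = N
Solution: x² + 2xy + 5y² = C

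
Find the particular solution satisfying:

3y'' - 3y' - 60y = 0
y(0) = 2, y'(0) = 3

General solution: y = C₁e^(5x) + C₂e^(-4x)
Applying ICs: C₁ = 11/9, C₂ = 7/9
Particular solution: y = (11/9)e^(5x) + (7/9)e^(-4x)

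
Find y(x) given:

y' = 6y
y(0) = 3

General solution: y = Ce^(6x)
Applying IC y(0) = 3:
Particular solution: y = 3e^(6x)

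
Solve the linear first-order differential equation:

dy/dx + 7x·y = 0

Using integrating factor method:

General solution: y = Ce^(-7x^2/2)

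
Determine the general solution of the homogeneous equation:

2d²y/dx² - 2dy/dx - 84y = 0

Characteristic equation: 2r² - 2r - 84 = 0
Divide by 2: r² - r - 42 = 0
Roots: r = 7, -6 (distinct real)
General solution: y = C₁e^(7x) + C₂e^(-6x)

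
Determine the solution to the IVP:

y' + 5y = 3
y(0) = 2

General solution: y = 3/5 + Ce^(-5x)
Applying y(0) = 2: C = 2 - 3/5 = 7/5
Particular solution: y = 3/5 + (7/5)e^(-5x)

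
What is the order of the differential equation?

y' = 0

The order is 1 (highest derivative is of order 1).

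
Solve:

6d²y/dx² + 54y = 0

Characteristic equation: 6r² + 54 = 0
Divide by 6: r² + 9 = 0
Roots: r = ±3i (complex conjugates)
General solution: y = C₁cos(3x) + C₂sin(3x)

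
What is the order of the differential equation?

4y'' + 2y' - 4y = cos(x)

The order is 2 (highest derivative is of order 2).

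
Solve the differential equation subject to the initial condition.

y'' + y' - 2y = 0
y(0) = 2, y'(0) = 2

General solution: y = C₁e^x + C₂e^(-2x)
Applying ICs: C₁ = 2, C₂ = 0
Particular solution: y = 2e^x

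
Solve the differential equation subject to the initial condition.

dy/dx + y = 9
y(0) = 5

General solution: y = 9 + Ce^(-x)
Applying y(0) = 5: C = 5 - 9 = -4
Particular solution: y = 9 - 4e^(-x)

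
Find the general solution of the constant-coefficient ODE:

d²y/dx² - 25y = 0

Characteristic equation: r² - 25 = 0
Roots: r = 5, -5 (distinct real)
General solution: y = C₁e^(5x) + C₂e^(-5x)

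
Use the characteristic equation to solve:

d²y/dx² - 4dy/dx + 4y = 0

Characteristic equation: r² - 4r + 4 = 0
Factored: (r - 2)² = 0
Repeated root: r = 2
General solution: y = (C₁ + C₂x)e^(2x)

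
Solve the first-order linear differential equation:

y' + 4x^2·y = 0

Using integrating factor method:

General solution: y = Ce^(-4x^3/3)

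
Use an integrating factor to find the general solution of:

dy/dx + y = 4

Using integrating factor method:

General solution: y = 4 + Ce^(-x)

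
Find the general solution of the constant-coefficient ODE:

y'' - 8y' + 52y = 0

Characteristic equation: r² - 8r + 52 = 0
Roots: r = 4 ± 6i (complex conjugates)
General solution: y = e^(4x)(C₁cos(6x) + C₂sin(6x))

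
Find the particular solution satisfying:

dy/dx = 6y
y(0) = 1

General solution: y = Ce^(6x)
Applying IC y(0) = 1:
Particular solution: y = e^(6x)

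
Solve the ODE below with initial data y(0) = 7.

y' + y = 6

General solution: y = 6 + Ce^(-x)
Applying y(0) = 7: C = 7 - 6 = 1
Particular solution: y = 6 + e^(-x)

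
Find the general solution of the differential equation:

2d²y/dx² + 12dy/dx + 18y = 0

Characteristic equation: 2r² + 12r + 18 = 0
Divide by 2: r² + 6r + 9 = 0
Factored: (r + 3)² = 0
Repeated root: r = -3
General solution: y = (C₁ + C₂x)e^(-3x)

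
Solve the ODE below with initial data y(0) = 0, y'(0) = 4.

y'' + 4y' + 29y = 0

General solution: y = e^(-2x)(C₁cos(5x) + C₂sin(5x))
Complex roots r = -2 ± 5i
Applying ICs: C₁ = 0, C₂ = 4/5
Particular solution: y = e^(-2x)((4/5)sin(5x))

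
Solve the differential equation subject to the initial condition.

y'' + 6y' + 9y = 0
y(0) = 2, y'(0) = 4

General solution: y = (C₁ + C₂x)e^(-3x)
Repeated root r = -3
Applying ICs: C₁ = 2, C₂ = 10
Particular solution: y = (2 + 10x)e^(-3x)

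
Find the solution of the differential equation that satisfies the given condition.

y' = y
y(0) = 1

General solution: y = Ce^x
Applying IC y(0) = 1:
Particular solution: y = e^x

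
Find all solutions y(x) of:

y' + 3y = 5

Using integrating factor method:

General solution: y = 5/3 + Ce^(-3x)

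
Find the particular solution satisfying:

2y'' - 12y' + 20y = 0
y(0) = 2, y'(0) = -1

General solution: y = e^(3x)(C₁cos(x) + C₂sin(x))
Complex roots r = 3 ± i
Applying ICs: C₁ = 2, C₂ = -7
Particular solution: y = e^(3x)(2cos(x) - 7sin(x))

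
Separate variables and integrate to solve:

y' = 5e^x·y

Separating variables and integrating:
ln|y| = 5e^x + C

General solution: y = Ce^(5e^x)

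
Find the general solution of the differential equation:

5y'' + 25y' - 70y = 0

Characteristic equation: 5r² + 25r - 70 = 0
Divide by 5: r² + 5r - 14 = 0
Roots: r = 2, -7 (distinct real)
General solution: y = C₁e^(2x) + C₂e^(-7x)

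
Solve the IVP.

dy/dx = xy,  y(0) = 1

General solution: y = Ce^(x²/2)
Applying IC y(0) = 1:
Particular solution: y = e^(x²/2)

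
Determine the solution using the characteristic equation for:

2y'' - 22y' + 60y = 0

Characteristic equation: 2r² - 22r + 60 = 0
Divide by 2: r² - 11r + 30 = 0
Roots: r = 6, 5 (distinct real)
General solution: y = C₁e^(6x) + C₂e^(5x)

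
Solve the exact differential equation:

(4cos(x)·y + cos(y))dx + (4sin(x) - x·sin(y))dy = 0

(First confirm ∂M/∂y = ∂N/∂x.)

Verify exactness: ∂M/∂y = ∂N/∂x ✓
Find F(x,y) such that ∂F/∂x = M, ∂F/∂y = N
Solution: 4sin(x)·y + x·cos(y) = C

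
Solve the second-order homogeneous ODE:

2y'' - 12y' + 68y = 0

Characteristic equation: 2r² - 12r + 68 = 0
Divide by 2: r² - 6r + 34 = 0
Roots: r = 3 ± 5i (complex conjugates)
General solution: y = e^(3x)(C₁cos(5x) + C₂sin(5x))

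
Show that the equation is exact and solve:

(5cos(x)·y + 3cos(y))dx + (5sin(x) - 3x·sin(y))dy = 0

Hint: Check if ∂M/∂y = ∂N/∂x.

Verify exactness: ∂M/∂y = ∂N/∂x ✓
Find F(x,y) such that ∂F/∂x = M, ∂F/∂y = N
Solution: 5sin(x)·y + 3x·cos(y) = C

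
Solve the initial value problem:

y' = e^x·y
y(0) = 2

General solution: y = Ce^(e^x)
Applying IC y(0) = 2:
Particular solution: y = 2e^(e^x - 1)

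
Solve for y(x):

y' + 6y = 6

Using integrating factor method:

General solution: y = 1 + Ce^(-6x)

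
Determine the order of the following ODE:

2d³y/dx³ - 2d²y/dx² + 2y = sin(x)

The order is 3 (highest derivative is of order 3).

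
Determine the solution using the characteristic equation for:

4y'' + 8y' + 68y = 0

Characteristic equation: 4r² + 8r + 68 = 0
Divide by 4: r² + 2r + 17 = 0
Roots: r = -1 ± 4i (complex conjugates)
General solution: y = e^(-x)(C₁cos(4x) + C₂sin(4x))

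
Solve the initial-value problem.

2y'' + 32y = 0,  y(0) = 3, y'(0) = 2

General solution: y = C₁cos(4x) + C₂sin(4x)
Complex roots r = ±4i
Applying ICs: C₁ = 3, C₂ = 1/2
Particular solution: y = 3cos(4x) + (1/2)sin(4x)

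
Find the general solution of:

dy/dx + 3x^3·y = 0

Using integrating factor method:

General solution: y = Ce^(-3x^4/4)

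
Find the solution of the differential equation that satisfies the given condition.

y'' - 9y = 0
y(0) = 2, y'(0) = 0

General solution: y = C₁e^(3x) + C₂e^(-3x)
Applying ICs: C₁ = 1, C₂ = 1
Particular solution: y = e^(3x) + e^(-3x)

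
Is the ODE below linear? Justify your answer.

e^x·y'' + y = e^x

Yes. Linear (y and its derivatives appear to the first power only, no products of y terms)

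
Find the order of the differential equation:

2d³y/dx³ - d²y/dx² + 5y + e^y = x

The order is 3 (highest derivative is of order 3).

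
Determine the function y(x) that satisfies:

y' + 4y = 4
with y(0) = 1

General solution: y = 1 + Ce^(-4x)
Applying y(0) = 1: C = 1 - 1 = 0
Particular solution: y = 1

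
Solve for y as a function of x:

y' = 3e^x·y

Separating variables and integrating:
ln|y| = 3e^x + C

General solution: y = Ce^(3e^x)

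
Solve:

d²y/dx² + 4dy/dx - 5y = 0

Characteristic equation: r² + 4r - 5 = 0
Roots: r = 1, -5 (distinct real)
General solution: y = C₁e^x + C₂e^(-5x)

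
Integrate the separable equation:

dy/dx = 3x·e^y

Separating variables and integrating:
-e^(-y) = 3x²/2 + C

General solution: y = -ln(C - 3x²/2)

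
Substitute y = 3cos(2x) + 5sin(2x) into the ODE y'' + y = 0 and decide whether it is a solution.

Verification:
y'' = -12cos(2x) - 20sin(2x)
y'' + y ≠ 0 (frequency mismatch: got 4 instead of 1)

No, it is not a solution.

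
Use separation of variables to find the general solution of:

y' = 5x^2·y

Separating variables and integrating:
ln|y| = 5x^3/3 + C

General solution: y = Ce^(5x^3/3)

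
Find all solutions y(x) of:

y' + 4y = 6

Using integrating factor method:

General solution: y = 3/2 + Ce^(-4x)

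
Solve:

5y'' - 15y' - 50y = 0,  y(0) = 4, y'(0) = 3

General solution: y = C₁e^(5x) + C₂e^(-2x)
Applying ICs: C₁ = 11/7, C₂ = 17/7
Particular solution: y = (11/7)e^(5x) + (17/7)e^(-2x)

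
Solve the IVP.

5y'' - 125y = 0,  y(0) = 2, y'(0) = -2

General solution: y = C₁e^(5x) + C₂e^(-5x)
Applying ICs: C₁ = 4/5, C₂ = 6/5
Particular solution: y = (4/5)e^(5x) + (6/5)e^(-5x)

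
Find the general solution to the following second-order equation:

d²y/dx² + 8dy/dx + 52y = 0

Characteristic equation: r² + 8r + 52 = 0
Roots: r = -4 ± 6i (complex conjugates)
General solution: y = e^(-4x)(C₁cos(6x) + C₂sin(6x))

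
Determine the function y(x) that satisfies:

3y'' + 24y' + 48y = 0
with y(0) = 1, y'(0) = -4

General solution: y = (C₁ + C₂x)e^(-4x)
Repeated root r = -4
Applying ICs: C₁ = 1, C₂ = 0
Particular solution: y = e^(-4x)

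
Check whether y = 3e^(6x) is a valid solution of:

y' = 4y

Verification:
y = 3e^(6x)
y' = 18e^(6x)
But 4y = 12e^(6x)
y' ≠ 4y — the derivative does not match

No, it is not a solution.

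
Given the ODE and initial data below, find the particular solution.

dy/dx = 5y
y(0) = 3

General solution: y = Ce^(5x)
Applying IC y(0) = 3:
Particular solution: y = 3e^(5x)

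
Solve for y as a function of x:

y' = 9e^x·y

Separating variables and integrating:
ln|y| = 9e^x + C

General solution: y = Ce^(9e^x)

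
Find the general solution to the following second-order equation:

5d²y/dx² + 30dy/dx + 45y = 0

Characteristic equation: 5r² + 30r + 45 = 0
Divide by 5: r² + 6r + 9 = 0
Factored: (r + 3)² = 0
Repeated root: r = -3
General solution: y = (C₁ + C₂x)e^(-3x)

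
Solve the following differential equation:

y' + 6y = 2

Using integrating factor method:

General solution: y = 1/3 + Ce^(-6x)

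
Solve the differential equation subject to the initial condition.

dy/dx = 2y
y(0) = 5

General solution: y = Ce^(2x)
Applying IC y(0) = 5:
Particular solution: y = 5e^(2x)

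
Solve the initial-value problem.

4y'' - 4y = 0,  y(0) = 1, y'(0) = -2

General solution: y = C₁e^x + C₂e^(-x)
Applying ICs: C₁ = -1/2, C₂ = 3/2
Particular solution: y = -(1/2)e^x + (3/2)e^(-x)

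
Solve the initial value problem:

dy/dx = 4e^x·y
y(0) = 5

General solution: y = Ce^(4e^x)
Applying IC y(0) = 5:
Particular solution: y = 5e^(4(e^x - 1))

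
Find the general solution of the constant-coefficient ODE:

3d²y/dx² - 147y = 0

Characteristic equation: 3r² - 147 = 0
Divide by 3: r² - 49 = 0
Roots: r = 7, -7 (distinct real)
General solution: y = C₁e^(7x) + C₂e^(-7x)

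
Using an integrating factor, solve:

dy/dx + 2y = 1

Using integrating factor method:

General solution: y = 1/2 + Ce^(-2x)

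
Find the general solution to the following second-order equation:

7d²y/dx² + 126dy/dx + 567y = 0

Characteristic equation: 7r² + 126r + 567 = 0
Divide by 7: r² + 18r + 81 = 0
Factored: (r + 9)² = 0
Repeated root: r = -9
General solution: y = (C₁ + C₂x)e^(-9x)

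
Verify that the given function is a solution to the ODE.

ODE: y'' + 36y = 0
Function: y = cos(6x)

Verification:
y'' = -36cos(6x)
y'' + 36y = 0 ✓

Yes, it is a solution.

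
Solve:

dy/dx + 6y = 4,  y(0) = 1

General solution: y = 2/3 + Ce^(-6x)
Applying y(0) = 1: C = 1 - 2/3 = 1/3
Particular solution: y = 2/3 + (1/3)e^(-6x)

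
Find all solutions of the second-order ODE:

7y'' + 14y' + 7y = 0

Characteristic equation: 7r² + 14r + 7 = 0
Divide by 7: r² + 2r + 1 = 0
Factored: (r + 1)² = 0
Repeated root: r = -1
General solution: y = (C₁ + C₂x)e^(-x)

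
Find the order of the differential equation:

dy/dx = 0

The order is 1 (highest derivative is of order 1).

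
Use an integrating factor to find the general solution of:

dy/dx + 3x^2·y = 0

Using integrating factor method:

General solution: y = Ce^(-x^3)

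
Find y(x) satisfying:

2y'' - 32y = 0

Characteristic equation: 2r² - 32 = 0
Divide by 2: r² - 16 = 0
Roots: r = 4, -4 (distinct real)
General solution: y = C₁e^(4x) + C₂e^(-4x)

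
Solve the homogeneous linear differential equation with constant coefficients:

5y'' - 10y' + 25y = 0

Characteristic equation: 5r² - 10r + 25 = 0
Divide by 5: r² - 2r + 5 = 0
Roots: r = 1 ± 2i (complex conjugates)
General solution: y = e^x(C₁cos(2x) + C₂sin(2x))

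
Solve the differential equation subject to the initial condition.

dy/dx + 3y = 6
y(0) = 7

General solution: y = 2 + Ce^(-3x)
Applying y(0) = 7: C = 7 - 2 = 5
Particular solution: y = 2 + 5e^(-3x)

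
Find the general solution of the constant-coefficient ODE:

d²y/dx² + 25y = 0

Characteristic equation: r² + 25 = 0
Roots: r = ±5i (complex conjugates)
General solution: y = C₁cos(5x) + C₂sin(5x)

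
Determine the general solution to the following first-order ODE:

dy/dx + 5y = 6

Using integrating factor method:

General solution: y = 6/5 + Ce^(-5x)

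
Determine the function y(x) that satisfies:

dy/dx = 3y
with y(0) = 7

General solution: y = Ce^(3x)
Applying IC y(0) = 7:
Particular solution: y = 7e^(3x)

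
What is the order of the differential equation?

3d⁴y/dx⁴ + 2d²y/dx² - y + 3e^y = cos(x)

The order is 4 (highest derivative is of order 4).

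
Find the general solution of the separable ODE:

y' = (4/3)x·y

Separating variables and integrating:
ln|y| = 2x^2/3 + C

General solution: y = Ce^(2x^2/3)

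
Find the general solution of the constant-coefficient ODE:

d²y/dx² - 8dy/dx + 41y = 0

Characteristic equation: r² - 8r + 41 = 0
Roots: r = 4 ± 5i (complex conjugates)
General solution: y = e^(4x)(C₁cos(5x) + C₂sin(5x))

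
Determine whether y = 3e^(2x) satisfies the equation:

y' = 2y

Verification:
y = 3e^(2x)
y' = 6e^(2x)
2y = 6e^(2x)
y' = 2y ✓

Yes, it is a solution.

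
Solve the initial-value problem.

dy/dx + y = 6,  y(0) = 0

General solution: y = 6 + Ce^(-x)
Applying y(0) = 0: C = 0 - 6 = -6
Particular solution: y = 6 - 6e^(-x)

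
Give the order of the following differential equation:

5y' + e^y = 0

The order is 1 (highest derivative is of order 1).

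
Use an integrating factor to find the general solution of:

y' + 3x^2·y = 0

Using integrating factor method:

General solution: y = Ce^(-x^3)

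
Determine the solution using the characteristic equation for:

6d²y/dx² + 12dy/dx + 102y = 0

Characteristic equation: 6r² + 12r + 102 = 0
Divide by 6: r² + 2r + 17 = 0
Roots: r = -1 ± 4i (complex conjugates)
General solution: y = e^(-x)(C₁cos(4x) + C₂sin(4x))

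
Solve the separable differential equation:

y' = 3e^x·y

Separating variables and integrating:
ln|y| = 3e^x + C

General solution: y = Ce^(3e^x)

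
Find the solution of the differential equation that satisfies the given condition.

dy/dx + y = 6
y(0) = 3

General solution: y = 6 + Ce^(-x)
Applying y(0) = 3: C = 3 - 6 = -3
Particular solution: y = 6 - 3e^(-x)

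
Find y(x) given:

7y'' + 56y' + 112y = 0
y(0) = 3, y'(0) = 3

General solution: y = (C₁ + C₂x)e^(-4x)
Repeated root r = -4
Applying ICs: C₁ = 3, C₂ = 15
Particular solution: y = (3 + 15x)e^(-4x)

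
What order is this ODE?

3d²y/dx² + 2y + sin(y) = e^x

The order is 2 (highest derivative is of order 2).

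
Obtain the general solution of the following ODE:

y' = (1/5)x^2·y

Separating variables and integrating:
ln|y| = x^3/15 + C

General solution: y = Ce^(x^3/15)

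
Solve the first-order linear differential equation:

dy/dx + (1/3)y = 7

Using integrating factor method:

General solution: y = 21 + Ce^(-x/3)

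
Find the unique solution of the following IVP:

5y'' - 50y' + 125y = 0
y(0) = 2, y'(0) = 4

General solution: y = (C₁ + C₂x)e^(5x)
Repeated root r = 5
Applying ICs: C₁ = 2, C₂ = -6
Particular solution: y = (2 - 6x)e^(5x)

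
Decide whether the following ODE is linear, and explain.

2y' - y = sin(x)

Linear (y and its derivatives appear to the first power only, no products of y terms)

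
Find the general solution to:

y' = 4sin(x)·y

Separating variables and integrating:
ln|y| = -4cos(x) + C

General solution: y = Ce^(-4cos(x))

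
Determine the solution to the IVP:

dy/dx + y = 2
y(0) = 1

General solution: y = 2 + Ce^(-x)
Applying y(0) = 1: C = 1 - 2 = -1
Particular solution: y = 2 - e^(-x)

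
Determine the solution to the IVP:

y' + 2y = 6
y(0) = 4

General solution: y = 3 + Ce^(-2x)
Applying y(0) = 4: C = 4 - 3 = 1
Particular solution: y = 3 + e^(-2x)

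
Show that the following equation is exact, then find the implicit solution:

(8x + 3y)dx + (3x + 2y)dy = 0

Verify exactness: ∂M/∂y = ∂N/∂x ✓
Find F(x,y) such that ∂F/∂x = M, ∂F/∂y = N
Solution: 4x² + 3xy + y² = C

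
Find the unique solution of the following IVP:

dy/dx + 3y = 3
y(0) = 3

General solution: y = 1 + Ce^(-3x)
Applying y(0) = 3: C = 3 - 1 = 2
Particular solution: y = 1 + 2e^(-3x)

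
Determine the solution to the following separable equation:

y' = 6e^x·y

Separating variables and integrating:
ln|y| = 6e^x + C

General solution: y = Ce^(6e^x)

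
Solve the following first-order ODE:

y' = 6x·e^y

Separating variables and integrating:
-e^(-y) = 3x² + C

General solution: y = -ln(C - 3x²)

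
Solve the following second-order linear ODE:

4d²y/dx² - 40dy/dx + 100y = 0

Characteristic equation: 4r² - 40r + 100 = 0
Divide by 4: r² - 10r + 25 = 0
Factored: (r - 5)² = 0
Repeated root: r = 5
General solution: y = (C₁ + C₂x)e^(5x)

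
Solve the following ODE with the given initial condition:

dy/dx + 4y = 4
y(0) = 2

General solution: y = 1 + Ce^(-4x)
Applying y(0) = 2: C = 2 - 1 = 1
Particular solution: y = 1 + e^(-4x)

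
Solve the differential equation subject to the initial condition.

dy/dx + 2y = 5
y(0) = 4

General solution: y = 5/2 + Ce^(-2x)
Applying y(0) = 4: C = 4 - 5/2 = 3/2
Particular solution: y = 5/2 + (3/2)e^(-2x)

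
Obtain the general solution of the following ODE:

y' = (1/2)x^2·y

Separating variables and integrating:
ln|y| = x^3/6 + C

General solution: y = Ce^(x^3/6)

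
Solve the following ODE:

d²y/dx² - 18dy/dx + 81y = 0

Characteristic equation: r² - 18r + 81 = 0
Factored: (r - 9)² = 0
Repeated root: r = 9
General solution: y = (C₁ + C₂x)e^(9x)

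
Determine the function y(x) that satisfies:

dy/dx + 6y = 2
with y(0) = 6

General solution: y = 1/3 + Ce^(-6x)
Applying y(0) = 6: C = 6 - 1/3 = 17/3
Particular solution: y = 1/3 + (17/3)e^(-6x)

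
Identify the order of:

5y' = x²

The order is 1 (highest derivative is of order 1).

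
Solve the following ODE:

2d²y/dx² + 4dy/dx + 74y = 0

Characteristic equation: 2r² + 4r + 74 = 0
Divide by 2: r² + 2r + 37 = 0
Roots: r = -1 ± 6i (complex conjugates)
General solution: y = e^(-x)(C₁cos(6x) + C₂sin(6x))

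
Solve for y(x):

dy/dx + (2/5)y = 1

Using integrating factor method:

General solution: y = 5/2 + Ce^(-2x/5)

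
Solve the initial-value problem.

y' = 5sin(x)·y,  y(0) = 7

General solution: y = Ce^(-5cos(x))
Applying IC y(0) = 7:
Particular solution: y = 7e^(5(1-cos(x)))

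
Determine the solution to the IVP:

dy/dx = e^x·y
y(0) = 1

General solution: y = Ce^(e^x)
Applying IC y(0) = 1:
Particular solution: y = e^(e^x - 1)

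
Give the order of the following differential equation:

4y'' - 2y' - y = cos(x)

The order is 2 (highest derivative is of order 2).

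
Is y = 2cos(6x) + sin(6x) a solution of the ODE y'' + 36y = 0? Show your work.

Verification:
y'' = -72cos(6x) - 36sin(6x)
y'' + 36y = 0 ✓

Yes, it is a solution.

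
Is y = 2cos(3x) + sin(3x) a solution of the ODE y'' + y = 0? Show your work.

Verification:
y'' = -18cos(3x) - 9sin(3x)
y'' + y ≠ 0 (frequency mismatch: got 9 instead of 1)

No, it is not a solution.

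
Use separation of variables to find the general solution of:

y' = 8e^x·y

Separating variables and integrating:
ln|y| = 8e^x + C

General solution: y = Ce^(8e^x)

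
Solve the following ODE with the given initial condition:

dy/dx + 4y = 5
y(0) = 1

General solution: y = 5/4 + Ce^(-4x)
Applying y(0) = 1: C = 1 - 5/4 = -1/4
Particular solution: y = 5/4 - (1/4)e^(-4x)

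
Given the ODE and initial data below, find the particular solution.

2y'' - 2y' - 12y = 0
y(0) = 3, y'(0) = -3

General solution: y = C₁e^(3x) + C₂e^(-2x)
Applying ICs: C₁ = 3/5, C₂ = 12/5
Particular solution: y = (3/5)e^(3x) + (12/5)e^(-2x)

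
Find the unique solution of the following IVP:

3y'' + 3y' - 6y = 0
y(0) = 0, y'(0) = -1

General solution: y = C₁e^x + C₂e^(-2x)
Applying ICs: C₁ = -1/3, C₂ = 1/3
Particular solution: y = -(1/3)e^x + (1/3)e^(-2x)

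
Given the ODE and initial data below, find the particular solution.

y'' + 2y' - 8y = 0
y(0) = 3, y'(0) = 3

General solution: y = C₁e^(2x) + C₂e^(-4x)
Applying ICs: C₁ = 5/2, C₂ = 1/2
Particular solution: y = (5/2)e^(2x) + (1/2)e^(-4x)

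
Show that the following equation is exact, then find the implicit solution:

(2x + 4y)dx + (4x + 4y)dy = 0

Verify exactness: ∂M/∂y = ∂N/∂x ✓
Find F(x,y) such that ∂F/∂x = M, ∂F/∂y = N
Solution: x² + 4xy + 2y² = C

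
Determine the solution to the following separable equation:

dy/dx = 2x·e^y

Separating variables and integrating:
-e^(-y) = x² + C

General solution: y = -ln(C - x²)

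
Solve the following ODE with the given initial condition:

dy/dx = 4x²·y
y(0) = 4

General solution: y = Ce^(4x³/3)
Applying IC y(0) = 4:
Particular solution: y = 4e^(4x³/3)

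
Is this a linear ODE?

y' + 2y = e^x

Yes. Linear (y and its derivatives appear to the first power only, no products of y terms)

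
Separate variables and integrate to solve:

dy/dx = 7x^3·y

Separating variables and integrating:
ln|y| = 7x^4/4 + C

General solution: y = Ce^(7x^4/4)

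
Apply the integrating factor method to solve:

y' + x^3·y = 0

Using integrating factor method:

General solution: y = Ce^(-x^4/4)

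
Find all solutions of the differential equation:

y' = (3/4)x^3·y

Separating variables and integrating:
ln|y| = 3x^4/16 + C

General solution: y = Ce^(3x^4/16)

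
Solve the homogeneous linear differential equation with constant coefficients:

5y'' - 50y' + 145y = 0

Characteristic equation: 5r² - 50r + 145 = 0
Divide by 5: r² - 10r + 29 = 0
Roots: r = 5 ± 2i (complex conjugates)
General solution: y = e^(5x)(C₁cos(2x) + C₂sin(2x))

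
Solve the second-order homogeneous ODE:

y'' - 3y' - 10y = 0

Characteristic equation: r² - 3r - 10 = 0
Roots: r = 5, -2 (distinct real)
General solution: y = C₁e^(5x) + C₂e^(-2x)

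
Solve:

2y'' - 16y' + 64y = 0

Characteristic equation: 2r² - 16r + 64 = 0
Divide by 2: r² - 8r + 32 = 0
Roots: r = 4 ± 4i (complex conjugates)
General solution: y = e^(4x)(C₁cos(4x) + C₂sin(4x))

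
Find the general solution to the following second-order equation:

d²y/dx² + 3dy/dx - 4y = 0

Characteristic equation: r² + 3r - 4 = 0
Roots: r = 1, -4 (distinct real)
General solution: y = C₁e^x + C₂e^(-4x)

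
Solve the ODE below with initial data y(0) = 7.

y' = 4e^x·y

General solution: y = Ce^(4e^x)
Applying IC y(0) = 7:
Particular solution: y = 7e^(4(e^x - 1))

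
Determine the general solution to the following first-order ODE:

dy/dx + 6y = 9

Using integrating factor method:

General solution: y = 3/2 + Ce^(-6x)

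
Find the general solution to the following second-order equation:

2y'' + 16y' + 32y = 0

Characteristic equation: 2r² + 16r + 32 = 0
Divide by 2: r² + 8r + 16 = 0
Factored: (r + 4)² = 0
Repeated root: r = -4
General solution: y = (C₁ + C₂x)e^(-4x)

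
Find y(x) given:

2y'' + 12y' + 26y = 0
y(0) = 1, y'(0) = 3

General solution: y = e^(-3x)(C₁cos(2x) + C₂sin(2x))
Complex roots r = -3 ± 2i
Applying ICs: C₁ = 1, C₂ = 3
Particular solution: y = e^(-3x)(cos(2x) + 3sin(2x))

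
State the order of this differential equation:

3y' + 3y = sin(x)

The order is 1 (highest derivative is of order 1).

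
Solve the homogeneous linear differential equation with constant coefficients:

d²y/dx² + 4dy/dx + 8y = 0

Characteristic equation: r² + 4r + 8 = 0
Roots: r = -2 ± 2i (complex conjugates)
General solution: y = e^(-2x)(C₁cos(2x) + C₂sin(2x))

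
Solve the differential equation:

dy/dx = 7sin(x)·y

Separating variables and integrating:
ln|y| = -7cos(x) + C

General solution: y = Ce^(-7cos(x))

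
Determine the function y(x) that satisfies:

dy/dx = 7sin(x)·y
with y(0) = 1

General solution: y = Ce^(-7cos(x))
Applying IC y(0) = 1:
Particular solution: y = e^(7(1-cos(x)))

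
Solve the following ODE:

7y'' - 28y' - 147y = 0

Characteristic equation: 7r² - 28r - 147 = 0
Divide by 7: r² - 4r - 21 = 0
Roots: r = 7, -3 (distinct real)
General solution: y = C₁e^(7x) + C₂e^(-3x)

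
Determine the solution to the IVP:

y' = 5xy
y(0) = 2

General solution: y = Ce^(5x²/2)
Applying IC y(0) = 2:
Particular solution: y = 2e^(5x²/2)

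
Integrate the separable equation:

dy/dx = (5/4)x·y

Separating variables and integrating:
ln|y| = 5x^2/8 + C

General solution: y = Ce^(5x^2/8)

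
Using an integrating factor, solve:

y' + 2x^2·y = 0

Using integrating factor method:

General solution: y = Ce^(-2x^3/3)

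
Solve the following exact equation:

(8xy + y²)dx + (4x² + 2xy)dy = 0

Verify exactness: ∂M/∂y = ∂N/∂x ✓
Find F(x,y) such that ∂F/∂x = M, ∂F/∂y = N
Solution: 4x²y + xy² = C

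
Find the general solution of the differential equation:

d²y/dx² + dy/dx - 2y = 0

Characteristic equation: r² + r - 2 = 0
Roots: r = 1, -2 (distinct real)
General solution: y = C₁e^x + C₂e^(-2x)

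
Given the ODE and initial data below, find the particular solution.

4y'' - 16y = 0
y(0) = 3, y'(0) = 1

General solution: y = C₁e^(2x) + C₂e^(-2x)
Applying ICs: C₁ = 7/4, C₂ = 5/4
Particular solution: y = (7/4)e^(2x) + (5/4)e^(-2x)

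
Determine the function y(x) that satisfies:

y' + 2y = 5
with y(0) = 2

General solution: y = 5/2 + Ce^(-2x)
Applying y(0) = 2: C = 2 - 5/2 = -1/2
Particular solution: y = 5/2 - (1/2)e^(-2x)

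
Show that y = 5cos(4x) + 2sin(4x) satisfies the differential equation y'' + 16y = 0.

Verification:
y'' = -80cos(4x) - 32sin(4x)
y'' + 16y = 0 ✓

Yes, it is a solution.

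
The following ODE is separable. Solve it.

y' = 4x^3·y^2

Separating variables and integrating:
-1/y = x^4 + C

General solution: y^-1 = -x^4 + C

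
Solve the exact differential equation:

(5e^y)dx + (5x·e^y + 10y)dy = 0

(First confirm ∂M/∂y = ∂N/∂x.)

Verify exactness: ∂M/∂y = ∂N/∂x ✓
Find F(x,y) such that ∂F/∂x = M, ∂F/∂y = N
Solution: 5x·e^y + 5y² = C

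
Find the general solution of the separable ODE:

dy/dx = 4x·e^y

Separating variables and integrating:
-e^(-y) = 2x² + C

General solution: y = -ln(C - 2x²)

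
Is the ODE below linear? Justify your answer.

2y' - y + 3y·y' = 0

No. Nonlinear (product y·y')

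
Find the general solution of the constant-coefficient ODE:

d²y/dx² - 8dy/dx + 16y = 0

Characteristic equation: r² - 8r + 16 = 0
Factored: (r - 4)² = 0
Repeated root: r = 4
General solution: y = (C₁ + C₂x)e^(4x)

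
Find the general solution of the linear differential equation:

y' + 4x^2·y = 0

Using integrating factor method:

General solution: y = Ce^(-4x^3/3)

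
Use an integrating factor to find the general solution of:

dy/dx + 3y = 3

Using integrating factor method:

General solution: y = 1 + Ce^(-3x)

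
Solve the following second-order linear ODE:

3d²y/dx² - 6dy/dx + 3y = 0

Characteristic equation: 3r² - 6r + 3 = 0
Divide by 3: r² - 2r + 1 = 0
Factored: (r - 1)² = 0
Repeated root: r = 1
General solution: y = (C₁ + C₂x)e^x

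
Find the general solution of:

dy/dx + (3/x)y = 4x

Using integrating factor method:

General solution: y = (4/5)x^2 + Cx^(-3)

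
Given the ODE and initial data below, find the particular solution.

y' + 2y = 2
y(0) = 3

General solution: y = 1 + Ce^(-2x)
Applying y(0) = 3: C = 3 - 1 = 2
Particular solution: y = 1 + 2e^(-2x)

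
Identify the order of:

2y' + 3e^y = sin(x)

The order is 1 (highest derivative is of order 1).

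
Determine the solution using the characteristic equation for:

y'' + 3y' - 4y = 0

Characteristic equation: r² + 3r - 4 = 0
Roots: r = 1, -4 (distinct real)
General solution: y = C₁e^x + C₂e^(-4x)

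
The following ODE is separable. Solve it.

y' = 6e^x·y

Separating variables and integrating:
ln|y| = 6e^x + C

General solution: y = Ce^(6e^x)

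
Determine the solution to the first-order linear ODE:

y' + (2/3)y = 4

Using integrating factor method:

General solution: y = 6 + Ce^(-2x/3)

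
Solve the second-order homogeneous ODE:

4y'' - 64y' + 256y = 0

Characteristic equation: 4r² - 64r + 256 = 0
Divide by 4: r² - 16r + 64 = 0
Factored: (r - 8)² = 0
Repeated root: r = 8
General solution: y = (C₁ + C₂x)e^(8x)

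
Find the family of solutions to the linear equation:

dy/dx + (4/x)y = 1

Using integrating factor method:

General solution: y = (1/5)x + Cx^(-4)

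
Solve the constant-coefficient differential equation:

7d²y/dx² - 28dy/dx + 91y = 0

Characteristic equation: 7r² - 28r + 91 = 0
Divide by 7: r² - 4r + 13 = 0
Roots: r = 2 ± 3i (complex conjugates)
General solution: y = e^(2x)(C₁cos(3x) + C₂sin(3x))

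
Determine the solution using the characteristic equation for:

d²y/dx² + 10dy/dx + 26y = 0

Characteristic equation: r² + 10r + 26 = 0
Roots: r = -5 ± i (complex conjugates)
General solution: y = e^(-5x)(C₁cos(x) + C₂sin(x))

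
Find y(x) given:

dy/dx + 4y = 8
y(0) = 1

General solution: y = 2 + Ce^(-4x)
Applying y(0) = 1: C = 1 - 2 = -1
Particular solution: y = 2 - e^(-4x)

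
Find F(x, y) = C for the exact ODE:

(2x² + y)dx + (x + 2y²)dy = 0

Verify exactness: ∂M/∂y = ∂N/∂x ✓
Find F(x,y) such that ∂F/∂x = M, ∂F/∂y = N
Solution: 2x³/3 + xy + 2y³/3 = C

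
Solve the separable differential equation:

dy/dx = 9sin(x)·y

Separating variables and integrating:
ln|y| = -9cos(x) + C

General solution: y = Ce^(-9cos(x))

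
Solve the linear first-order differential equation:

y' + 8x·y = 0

Using integrating factor method:

General solution: y = Ce^(-4x^2)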